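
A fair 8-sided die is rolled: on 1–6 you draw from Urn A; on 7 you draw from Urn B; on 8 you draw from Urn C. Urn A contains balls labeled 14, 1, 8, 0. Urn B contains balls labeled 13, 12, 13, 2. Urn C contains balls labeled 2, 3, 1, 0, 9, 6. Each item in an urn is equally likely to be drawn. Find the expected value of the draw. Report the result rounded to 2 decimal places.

E[X | Urn A] = (14 + 1 + 8 + 0)/4 = 23/4
E[X | Urn B] = (13 + 12 + 13 + 2)/4 = 10
E[X | Urn C] = (2 + 3 + 1 + 0 + 9 + 6)/6 = 7/2
E[X] = (3/4)·23/4 + (1/8)·10 + (1/8)·7/2 = 6 ≈ 6.00

6.00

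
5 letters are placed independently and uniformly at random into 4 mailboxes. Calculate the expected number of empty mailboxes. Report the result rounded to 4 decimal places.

0.9492

Let Xⱼ=1 if mailbox j is empty. P(Xⱼ=1) = ((4-1)/4)^5 = 243/1024.
By linearity, E[#empty] = 4·243/1024 = 243/256.
≈ 0.9492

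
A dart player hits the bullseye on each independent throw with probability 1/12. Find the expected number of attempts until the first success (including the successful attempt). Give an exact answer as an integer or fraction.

For a geometric distribution, E[trials] = 1/p = 1/(1/12) = 12.

12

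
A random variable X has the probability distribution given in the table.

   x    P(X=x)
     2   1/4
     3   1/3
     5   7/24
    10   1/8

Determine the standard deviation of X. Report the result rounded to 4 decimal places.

2.4661

E[X] = 101/24, E[X²] = 571/24
Var(X) = E[X²] − (E[X])² = 571/24 − 10201/576 = 3503/576
SD(X) = √(3503/576) ≈ 2.4661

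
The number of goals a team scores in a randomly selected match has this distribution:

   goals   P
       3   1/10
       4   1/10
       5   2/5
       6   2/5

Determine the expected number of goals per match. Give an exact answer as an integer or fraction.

E[X] = (1/10)·3 + (1/10)·4 + (2/5)·5 + (2/5)·6
     = 51/10

51/10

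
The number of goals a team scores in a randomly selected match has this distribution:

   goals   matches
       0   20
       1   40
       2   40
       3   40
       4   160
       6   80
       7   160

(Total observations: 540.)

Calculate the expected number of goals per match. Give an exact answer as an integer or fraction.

124/27

Total = 540, so P(goals=0) = 20/540, etc.
E[X] = (1/27)·0 + (2/27)·1 + (2/27)·2 + (2/27)·3 + (8/27)·4 + (4/27)·6 + (8/27)·7
     = 124/27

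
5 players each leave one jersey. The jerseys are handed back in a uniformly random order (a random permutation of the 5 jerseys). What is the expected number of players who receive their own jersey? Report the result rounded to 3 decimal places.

1.000

Let Xᵢ = 1 if person i gets their own jersey. For each i, P(Xᵢ=1) = 1/5.
By linearity of expectation, E[X₁+…+X_5] = 5·(1/5) = 1.
≈ 1.000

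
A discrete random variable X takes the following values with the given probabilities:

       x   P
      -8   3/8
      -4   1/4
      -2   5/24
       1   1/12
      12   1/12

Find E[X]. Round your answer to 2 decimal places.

-3.33

E[X] = (3/8)·(-8) + (1/4)·(-4) + (5/24)·(-2) + (1/12)·1 + (1/12)·12
     = -10/3 ≈ -3.33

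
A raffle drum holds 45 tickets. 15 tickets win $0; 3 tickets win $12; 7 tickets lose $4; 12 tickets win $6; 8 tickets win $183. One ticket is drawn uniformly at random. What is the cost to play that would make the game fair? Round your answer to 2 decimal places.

E[payout] = (15/45)·0 + (3/45)·12 + (7/45)·(-4) + (12/45)·6 + (8/45)·183 = 1544/45
Fair fee = E[payout] = 1544/45 ≈ $34.31

$34.31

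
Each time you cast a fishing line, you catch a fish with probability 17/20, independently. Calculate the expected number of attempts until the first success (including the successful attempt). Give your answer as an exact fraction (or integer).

20/17

For a geometric distribution, E[trials] = 1/p = 1/(17/20) = 20/17.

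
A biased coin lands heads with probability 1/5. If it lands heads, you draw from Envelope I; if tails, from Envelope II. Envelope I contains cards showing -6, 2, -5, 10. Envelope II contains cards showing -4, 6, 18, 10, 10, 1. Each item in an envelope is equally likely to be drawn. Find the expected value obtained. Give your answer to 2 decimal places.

5.52

E[X | Envelope I] = (-6 + 2 − 5 + 10)/4 = 1/4
E[X | Envelope II] = (-4 + 6 + 18 + 10 + 10 + 1)/6 = 41/6
E[X] = (1/5)·1/4 + (4/5)·41/6 = 331/60 ≈ 5.52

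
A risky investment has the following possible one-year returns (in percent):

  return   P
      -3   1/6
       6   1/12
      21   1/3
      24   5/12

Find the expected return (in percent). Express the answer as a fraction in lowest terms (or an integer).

17

E[X] = (1/6)·(-3) + (1/12)·6 + (1/3)·21 + (5/12)·24
     = 17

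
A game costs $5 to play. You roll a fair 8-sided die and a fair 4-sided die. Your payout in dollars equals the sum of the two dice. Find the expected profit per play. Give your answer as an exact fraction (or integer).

$2

Distribution of the sum of the two dice: 2 w.p. 1/32, 3 w.p. 1/16, 4 w.p. 3/32, 5 w.p. 1/8, 6 w.p. 1/8, 7 w.p. 1/8, …
E[payout] = (1/32)·2 + (1/16)·3 + (3/32)·4 + (1/8)·5 + (1/8)·6 + (1/8)·7 + (1/8)·8 + (1/8)·9 + (3/32)·10 + (1/16)·11 + (1/32)·12 = 7
Expected profit = 7 − 5 = 2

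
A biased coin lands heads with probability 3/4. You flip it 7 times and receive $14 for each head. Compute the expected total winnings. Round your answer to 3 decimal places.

$73.500

E[#heads] = 7·3/4 = 21/4 (linearity over flips).
E[winnings] = 14·21/4 = 147/2.
≈ 73.500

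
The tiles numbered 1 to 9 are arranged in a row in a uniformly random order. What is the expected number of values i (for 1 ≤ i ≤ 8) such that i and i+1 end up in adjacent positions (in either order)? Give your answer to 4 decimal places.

1.7778

For each i ∈ {1,…,8}, let Xᵢ = 1 if i and i+1 are adjacent. P(Xᵢ=1) = 2·(9−1)!/9! = 2/9.
By linearity, E[ΣXᵢ] = (8)·(2/9) = 16/9.
≈ 1.7778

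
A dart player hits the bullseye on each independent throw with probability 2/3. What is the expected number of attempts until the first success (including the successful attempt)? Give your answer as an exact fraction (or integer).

For a geometric distribution, E[trials] = 1/p = 1/(2/3) = 3/2.

3/2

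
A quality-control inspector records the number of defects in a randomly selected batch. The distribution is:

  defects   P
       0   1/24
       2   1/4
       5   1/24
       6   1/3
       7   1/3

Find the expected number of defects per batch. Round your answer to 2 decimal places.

5.04

E[X] = (1/24)·0 + (1/4)·2 + (1/24)·5 + (1/3)·6 + (1/3)·7
     = 121/24 ≈ 5.04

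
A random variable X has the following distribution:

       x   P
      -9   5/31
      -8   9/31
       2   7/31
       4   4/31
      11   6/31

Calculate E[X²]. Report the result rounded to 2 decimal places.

58.03

E[X²] = (5/31)·81 + (9/31)·64 + (7/31)·4 + (4/31)·16 + (6/31)·121
     = 1799/31 ≈ 58.03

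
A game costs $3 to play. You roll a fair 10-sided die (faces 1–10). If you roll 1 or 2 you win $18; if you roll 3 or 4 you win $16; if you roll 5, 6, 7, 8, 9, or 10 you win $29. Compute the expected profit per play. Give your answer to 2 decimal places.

E[payout] = (1/5)·16 + (1/5)·18 + (3/5)·29 = 121/5
Expected profit = 121/5 − 3 = 106/5 ≈ $21.20

$21.20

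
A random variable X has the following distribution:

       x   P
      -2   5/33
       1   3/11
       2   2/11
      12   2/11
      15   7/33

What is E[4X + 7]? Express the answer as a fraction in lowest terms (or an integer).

983/33

E[4x+7] = (5/33)·(-1) + (3/11)·11 + (2/11)·15 + (2/11)·55 + (7/33)·67
     = 983/33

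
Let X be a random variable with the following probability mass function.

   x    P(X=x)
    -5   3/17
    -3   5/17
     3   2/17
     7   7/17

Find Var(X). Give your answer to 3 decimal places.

26.131

E[X] = (3/17)·(-5) + (5/17)·(-3) + (2/17)·3 + (7/17)·7 = 25/17
E[X²] = (3/17)·25 + (5/17)·9 + (2/17)·9 + (7/17)·49 = 481/17
Var(X) = 481/17 − (25/17)² = 7552/289 ≈ 26.131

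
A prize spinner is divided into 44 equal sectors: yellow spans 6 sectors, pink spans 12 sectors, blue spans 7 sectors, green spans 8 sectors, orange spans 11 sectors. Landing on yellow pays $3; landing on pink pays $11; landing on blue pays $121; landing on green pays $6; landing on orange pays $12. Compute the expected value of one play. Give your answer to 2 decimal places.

$26.75

E[payout] = (6/44)·3 + (12/44)·11 + (7/44)·121 + (8/44)·6 + (11/44)·12 = 107/4
≈ $26.75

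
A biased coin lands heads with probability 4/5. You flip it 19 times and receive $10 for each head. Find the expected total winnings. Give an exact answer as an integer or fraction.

$152

E[#heads] = 19·4/5 = 76/5 (linearity over flips).
E[winnings] = 10·76/5 = 152.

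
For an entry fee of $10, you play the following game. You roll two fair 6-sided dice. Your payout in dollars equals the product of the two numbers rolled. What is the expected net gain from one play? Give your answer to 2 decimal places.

$2.25

Distribution of the product of the two numbers rolled: 1 w.p. 1/36, 2 w.p. 1/18, 3 w.p. 1/18, 4 w.p. 1/12, 5 w.p. 1/18, 6 w.p. 1/9, …
E[payout] = (1/36)·1 + (1/18)·2 + (1/18)·3 + (1/12)·4 + (1/18)·5 + (1/9)·6 + (1/18)·8 + (1/36)·9 + (1/18)·10 + (1/9)·12 + (1/18)·15 + (1/36)·16 + (1/18)·18 + (1/18)·20 + (1/18)·24 + (1/36)·25 + (1/18)·30 + (1/36)·36 = 49/4
Expected profit = 49/4 − 10 = 9/4 ≈ $2.25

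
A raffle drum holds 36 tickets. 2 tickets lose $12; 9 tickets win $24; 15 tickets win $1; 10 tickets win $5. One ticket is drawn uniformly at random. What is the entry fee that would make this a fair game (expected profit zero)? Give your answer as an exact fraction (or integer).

257/36 dollars

E[payout] = (2/36)·(-12) + (9/36)·24 + (15/36)·1 + (10/36)·5 = 257/36
Fair fee = E[payout] = 257/36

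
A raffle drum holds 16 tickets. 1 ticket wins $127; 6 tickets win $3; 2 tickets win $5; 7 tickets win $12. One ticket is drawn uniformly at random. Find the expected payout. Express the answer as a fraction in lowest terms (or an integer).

E[payout] = (1/16)·127 + (6/16)·3 + (2/16)·5 + (7/16)·12 = 239/16

239/16 dollars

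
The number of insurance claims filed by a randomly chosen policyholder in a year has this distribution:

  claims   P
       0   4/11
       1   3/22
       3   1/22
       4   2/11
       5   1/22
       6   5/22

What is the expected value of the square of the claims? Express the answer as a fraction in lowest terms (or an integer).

281/22

E[X²] = (4/11)·0 + (3/22)·1 + (1/22)·9 + (2/11)·16 + (1/22)·25 + (5/22)·36
     = 281/22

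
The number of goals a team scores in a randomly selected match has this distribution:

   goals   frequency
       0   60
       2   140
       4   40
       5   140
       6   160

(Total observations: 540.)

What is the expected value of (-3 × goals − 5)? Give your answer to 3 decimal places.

-16.667

Total = 540, so P(goals=0) = 60/540, etc.
E[-3x-5] = (1/9)·(-5) + (7/27)·(-11) + (2/27)·(-17) + (7/27)·(-20) + (8/27)·(-23)
     = -50/3 ≈ -16.667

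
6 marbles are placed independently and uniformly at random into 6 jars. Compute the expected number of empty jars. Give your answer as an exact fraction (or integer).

Let Xⱼ=1 if jar j is empty. P(Xⱼ=1) = ((6-1)/6)^6 = 15625/46656.
By linearity, E[#empty] = 6·15625/46656 = 15625/7776.

15625/7776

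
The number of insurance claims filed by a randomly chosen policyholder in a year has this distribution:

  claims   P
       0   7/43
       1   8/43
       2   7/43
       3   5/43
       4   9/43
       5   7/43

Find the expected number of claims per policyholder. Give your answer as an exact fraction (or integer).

E[X] = (7/43)·0 + (8/43)·1 + (7/43)·2 + (5/43)·3 + (9/43)·4 + (7/43)·5
     = 108/43

108/43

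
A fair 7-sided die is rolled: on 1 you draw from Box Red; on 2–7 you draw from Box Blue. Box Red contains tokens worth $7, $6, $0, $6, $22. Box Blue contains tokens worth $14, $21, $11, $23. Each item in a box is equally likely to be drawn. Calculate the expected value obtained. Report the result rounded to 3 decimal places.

E[X | Box Red] = (7 + 6 + 0 + 6 + 22)/5 = 41/5
E[X | Box Blue] = (14 + 21 + 11 + 23)/4 = 69/4
E[X] = (1/7)·41/5 + (6/7)·69/4 = 1117/70 ≈ 15.957

$15.957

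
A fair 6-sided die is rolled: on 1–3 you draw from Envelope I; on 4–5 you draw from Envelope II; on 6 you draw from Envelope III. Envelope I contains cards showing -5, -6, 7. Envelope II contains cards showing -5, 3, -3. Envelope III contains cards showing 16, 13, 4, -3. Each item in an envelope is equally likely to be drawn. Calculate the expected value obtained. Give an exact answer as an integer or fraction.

E[X | Envelope I] = (-5 − 6 + 7)/3 = -4/3
E[X | Envelope II] = (-5 + 3 − 3)/3 = -5/3
E[X | Envelope III] = (16 + 13 + 4 − 3)/4 = 15/2
E[X] = (1/2)·(-4/3) + (1/3)·(-5/3) + (1/6)·15/2 = 1/36

1/36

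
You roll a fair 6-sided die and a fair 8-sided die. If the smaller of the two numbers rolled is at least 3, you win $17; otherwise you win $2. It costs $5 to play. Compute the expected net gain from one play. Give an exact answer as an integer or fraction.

9/2 dollars

E[payout] = (1/2)·2 + (1/2)·17 = 19/2
Expected profit = 19/2 − 5 = 9/2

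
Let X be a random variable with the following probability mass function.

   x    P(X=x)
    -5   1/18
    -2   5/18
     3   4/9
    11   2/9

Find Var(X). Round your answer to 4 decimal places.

24.7191

E[X] = (1/18)·(-5) + (5/18)·(-2) + (4/9)·3 + (2/9)·11 = 53/18
E[X²] = (1/18)·25 + (5/18)·4 + (4/9)·9 + (2/9)·121 = 601/18
Var(X) = 601/18 − (53/18)² = 8009/324 ≈ 24.7191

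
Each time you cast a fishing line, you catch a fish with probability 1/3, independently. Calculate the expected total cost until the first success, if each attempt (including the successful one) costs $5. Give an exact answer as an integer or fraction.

$15

E[#attempts] = 1/p = 3; E[cost] = 5·3 = 15.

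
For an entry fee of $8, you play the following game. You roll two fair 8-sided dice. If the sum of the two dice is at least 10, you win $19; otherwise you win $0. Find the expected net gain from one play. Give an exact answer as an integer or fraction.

E[payout] = (9/16)·0 + (7/16)·19 = 133/16
Expected profit = 133/16 − 8 = 5/16

5/16 dollars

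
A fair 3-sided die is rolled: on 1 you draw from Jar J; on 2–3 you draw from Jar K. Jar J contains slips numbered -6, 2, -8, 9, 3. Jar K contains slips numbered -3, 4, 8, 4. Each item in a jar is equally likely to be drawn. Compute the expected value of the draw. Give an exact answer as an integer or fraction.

13/6

E[X | Jar J] = (-6 + 2 − 8 + 9 + 3)/5 = 0
E[X | Jar K] = (-3 + 4 + 8 + 4)/4 = 13/4
E[X] = (1/3)·0 + (2/3)·13/4 = 13/6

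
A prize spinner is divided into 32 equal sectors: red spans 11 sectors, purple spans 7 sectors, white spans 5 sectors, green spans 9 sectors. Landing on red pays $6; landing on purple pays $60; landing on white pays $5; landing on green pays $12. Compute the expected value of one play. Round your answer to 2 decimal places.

$19.34

E[payout] = (11/32)·6 + (7/32)·60 + (5/32)·5 + (9/32)·12 = 619/32
≈ $19.34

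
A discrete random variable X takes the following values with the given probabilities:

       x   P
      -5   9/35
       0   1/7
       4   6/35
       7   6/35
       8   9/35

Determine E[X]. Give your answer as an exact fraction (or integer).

93/35

E[X] = (9/35)·(-5) + (1/7)·0 + (6/35)·4 + (6/35)·7 + (9/35)·8
     = 93/35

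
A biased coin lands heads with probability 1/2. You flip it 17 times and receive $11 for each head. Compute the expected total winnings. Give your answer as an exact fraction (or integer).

E[#heads] = 17·1/2 = 17/2 (linearity over flips).
E[winnings] = 11·17/2 = 187/2.

187/2 dollars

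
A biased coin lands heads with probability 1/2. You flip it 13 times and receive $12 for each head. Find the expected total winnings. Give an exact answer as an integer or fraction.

$78

E[#heads] = 13·1/2 = 13/2 (linearity over flips).
E[winnings] = 12·13/2 = 78.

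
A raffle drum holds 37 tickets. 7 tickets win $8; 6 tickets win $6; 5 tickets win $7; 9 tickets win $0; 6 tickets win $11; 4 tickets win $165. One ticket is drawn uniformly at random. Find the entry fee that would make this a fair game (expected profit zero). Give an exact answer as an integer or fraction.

853/37 dollars

E[payout] = (7/37)·8 + (6/37)·6 + (5/37)·7 + (9/37)·0 + (6/37)·11 + (4/37)·165 = 853/37
Fair fee = E[payout] = 853/37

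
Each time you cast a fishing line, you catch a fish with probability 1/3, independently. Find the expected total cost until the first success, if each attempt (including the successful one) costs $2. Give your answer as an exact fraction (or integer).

E[#attempts] = 1/p = 3; E[cost] = 2·3 = 6.

$6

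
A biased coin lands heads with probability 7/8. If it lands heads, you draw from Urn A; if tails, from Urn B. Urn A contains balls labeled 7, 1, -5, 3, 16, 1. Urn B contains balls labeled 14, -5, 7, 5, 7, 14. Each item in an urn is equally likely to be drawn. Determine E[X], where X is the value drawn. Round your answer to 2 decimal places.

4.23

E[X | Urn A] = (7 + 1 − 5 + 3 + 16 + 1)/6 = 23/6
E[X | Urn B] = (14 − 5 + 7 + 5 + 7 + 14)/6 = 7
E[X] = (7/8)·23/6 + (1/8)·7 = 203/48 ≈ 4.23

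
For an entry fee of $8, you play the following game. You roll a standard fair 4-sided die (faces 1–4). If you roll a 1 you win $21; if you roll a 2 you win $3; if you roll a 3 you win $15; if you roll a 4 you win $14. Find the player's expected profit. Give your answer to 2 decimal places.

E[payout] = (1/4)·3 + (1/4)·14 + (1/4)·15 + (1/4)·21 = 53/4
Expected profit = 53/4 − 8 = 21/4 ≈ $5.25

$5.25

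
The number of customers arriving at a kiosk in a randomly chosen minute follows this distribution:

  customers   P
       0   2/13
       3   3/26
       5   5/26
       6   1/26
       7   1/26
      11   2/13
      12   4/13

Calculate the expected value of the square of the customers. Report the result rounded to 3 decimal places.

E[X²] = (2/13)·0 + (3/26)·9 + (5/26)·25 + (1/26)·36 + (1/26)·49 + (2/13)·121 + (4/13)·144
     = 1873/26 ≈ 72.038

72.038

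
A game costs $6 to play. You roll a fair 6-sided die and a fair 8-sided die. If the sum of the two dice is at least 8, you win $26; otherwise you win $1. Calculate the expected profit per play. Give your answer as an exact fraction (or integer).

145/16 dollars

E[payout] = (7/16)·1 + (9/16)·26 = 241/16
Expected profit = 241/16 − 6 = 145/16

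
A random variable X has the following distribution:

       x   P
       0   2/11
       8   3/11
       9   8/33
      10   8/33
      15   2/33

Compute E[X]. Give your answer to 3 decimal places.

7.697

E[X] = (2/11)·0 + (3/11)·8 + (8/33)·9 + (8/33)·10 + (2/33)·15
     = 254/33 ≈ 7.697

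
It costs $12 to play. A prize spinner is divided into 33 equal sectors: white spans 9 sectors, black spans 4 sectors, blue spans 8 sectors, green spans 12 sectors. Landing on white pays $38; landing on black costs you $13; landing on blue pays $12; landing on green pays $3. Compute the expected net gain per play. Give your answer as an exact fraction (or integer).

26/33 dollars

E[payout] = (9/33)·38 + (4/33)·(-13) + (8/33)·12 + (12/33)·3 = 422/33
Expected profit = 422/33 − 12 = 26/33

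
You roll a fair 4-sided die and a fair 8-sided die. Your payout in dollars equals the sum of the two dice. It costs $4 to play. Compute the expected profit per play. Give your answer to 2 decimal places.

$3.00

Distribution of the sum of the two dice: 2 w.p. 1/32, 3 w.p. 1/16, 4 w.p. 3/32, 5 w.p. 1/8, 6 w.p. 1/8, 7 w.p. 1/8, …
E[payout] = (1/32)·2 + (1/16)·3 + (3/32)·4 + (1/8)·5 + (1/8)·6 + (1/8)·7 + (1/8)·8 + (1/8)·9 + (3/32)·10 + (1/16)·11 + (1/32)·12 = 7
Expected profit = 7 − 4 = 3 ≈ $3.00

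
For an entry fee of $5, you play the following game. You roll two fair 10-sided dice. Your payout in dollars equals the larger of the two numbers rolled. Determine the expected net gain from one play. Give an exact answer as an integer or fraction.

43/20 dollars

Distribution of the larger of the two numbers rolled: 1 w.p. 1/100, 2 w.p. 3/100, 3 w.p. 1/20, 4 w.p. 7/100, 5 w.p. 9/100, 6 w.p. 11/100, …
E[payout] = (1/100)·1 + (3/100)·2 + (1/20)·3 + (7/100)·4 + (9/100)·5 + (11/100)·6 + (13/100)·7 + (3/20)·8 + (17/100)·9 + (19/100)·10 = 143/20
Expected profit = 143/20 − 5 = 43/20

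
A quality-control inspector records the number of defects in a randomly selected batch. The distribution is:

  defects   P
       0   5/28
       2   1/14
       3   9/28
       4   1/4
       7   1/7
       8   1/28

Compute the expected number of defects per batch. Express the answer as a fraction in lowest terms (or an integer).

E[X] = (5/28)·0 + (1/14)·2 + (9/28)·3 + (1/4)·4 + (1/7)·7 + (1/28)·8
     = 95/28

95/28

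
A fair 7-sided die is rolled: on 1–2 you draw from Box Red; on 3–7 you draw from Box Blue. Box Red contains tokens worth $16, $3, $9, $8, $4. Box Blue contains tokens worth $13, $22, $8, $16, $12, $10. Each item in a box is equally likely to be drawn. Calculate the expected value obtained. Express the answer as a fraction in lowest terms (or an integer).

167/14 dollars

E[X | Box Red] = (16 + 3 + 9 + 8 + 4)/5 = 8
E[X | Box Blue] = (13 + 22 + 8 + 16 + 12 + 10)/6 = 27/2
E[X] = (2/7)·8 + (5/7)·27/2 = 167/14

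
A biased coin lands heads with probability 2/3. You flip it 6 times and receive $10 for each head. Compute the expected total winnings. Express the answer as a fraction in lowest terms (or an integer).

E[#heads] = 6·2/3 = 4 (linearity over flips).
E[winnings] = 10·4 = 40.

$40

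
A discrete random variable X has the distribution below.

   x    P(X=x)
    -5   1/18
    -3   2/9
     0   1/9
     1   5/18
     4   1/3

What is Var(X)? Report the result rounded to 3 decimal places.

E[X] = (1/18)·(-5) + (2/9)·(-3) + (1/9)·0 + (5/18)·1 + (1/3)·4 = 2/3
E[X²] = (1/18)·25 + (2/9)·9 + (1/9)·0 + (5/18)·1 + (1/3)·16 = 9
Var(X) = 9 − (2/3)² = 77/9 ≈ 8.556

8.556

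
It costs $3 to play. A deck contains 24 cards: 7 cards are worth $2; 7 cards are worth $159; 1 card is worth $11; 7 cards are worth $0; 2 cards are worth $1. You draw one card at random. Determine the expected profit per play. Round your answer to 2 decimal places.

E[payout] = (7/24)·2 + (7/24)·159 + (1/24)·11 + (7/24)·0 + (2/24)·1 = 95/2
Expected profit = 95/2 − 3 = 89/2 ≈ $44.50

$44.50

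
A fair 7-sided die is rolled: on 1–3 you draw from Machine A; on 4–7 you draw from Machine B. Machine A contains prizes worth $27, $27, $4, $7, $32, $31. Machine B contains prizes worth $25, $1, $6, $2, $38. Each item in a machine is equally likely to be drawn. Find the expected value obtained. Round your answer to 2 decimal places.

$17.37

E[X | Machine A] = (27 + 27 + 4 + 7 + 32 + 31)/6 = 64/3
E[X | Machine B] = (25 + 1 + 6 + 2 + 38)/5 = 72/5
E[X] = (3/7)·64/3 + (4/7)·72/5 = 608/35 ≈ 17.37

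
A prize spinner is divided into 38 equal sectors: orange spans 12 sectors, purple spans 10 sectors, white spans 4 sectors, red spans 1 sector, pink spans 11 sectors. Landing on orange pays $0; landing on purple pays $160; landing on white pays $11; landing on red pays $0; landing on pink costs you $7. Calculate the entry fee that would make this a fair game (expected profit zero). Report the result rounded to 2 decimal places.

E[payout] = (12/38)·0 + (10/38)·160 + (4/38)·11 + (1/38)·0 + (11/38)·(-7) = 1567/38
Fair fee = E[payout] = 1567/38 ≈ $41.24

$41.24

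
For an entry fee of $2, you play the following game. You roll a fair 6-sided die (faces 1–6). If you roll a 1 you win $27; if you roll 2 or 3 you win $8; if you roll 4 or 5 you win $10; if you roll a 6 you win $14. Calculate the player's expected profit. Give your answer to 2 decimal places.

$10.83

E[payout] = (1/3)·8 + (1/3)·10 + (1/6)·14 + (1/6)·27 = 77/6
Expected profit = 77/6 − 2 = 65/6 ≈ $10.83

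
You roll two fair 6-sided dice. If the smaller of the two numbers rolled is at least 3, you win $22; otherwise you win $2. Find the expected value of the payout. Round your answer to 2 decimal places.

$10.89

E[payout] = (5/9)·2 + (4/9)·22 = 98/9
≈ $10.89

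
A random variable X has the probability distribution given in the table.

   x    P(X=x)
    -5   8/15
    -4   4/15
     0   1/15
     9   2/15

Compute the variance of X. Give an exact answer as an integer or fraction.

E[X] = (8/15)·(-5) + (4/15)·(-4) + (1/15)·0 + (2/15)·9 = -38/15
E[X²] = (8/15)·25 + (4/15)·16 + (1/15)·0 + (2/15)·81 = 142/5
Var(X) = 142/5 − (-38/15)² = 4946/225

4946/225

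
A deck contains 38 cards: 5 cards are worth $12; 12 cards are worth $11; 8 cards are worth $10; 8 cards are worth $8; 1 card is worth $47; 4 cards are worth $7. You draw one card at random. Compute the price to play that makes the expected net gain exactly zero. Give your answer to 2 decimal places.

$10.82

E[payout] = (5/38)·12 + (12/38)·11 + (8/38)·10 + (8/38)·8 + (1/38)·47 + (4/38)·7 = 411/38
Fair fee = E[payout] = 411/38 ≈ $10.82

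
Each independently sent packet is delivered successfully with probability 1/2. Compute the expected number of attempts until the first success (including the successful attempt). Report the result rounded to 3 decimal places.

2.000

For a geometric distribution, E[trials] = 1/p = 1/(1/2) = 2.
≈ 2.000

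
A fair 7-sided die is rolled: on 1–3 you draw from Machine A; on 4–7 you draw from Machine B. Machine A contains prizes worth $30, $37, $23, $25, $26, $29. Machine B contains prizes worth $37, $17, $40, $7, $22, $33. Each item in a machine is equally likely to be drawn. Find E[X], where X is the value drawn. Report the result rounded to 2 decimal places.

E[X | Machine A] = (30 + 37 + 23 + 25 + 26 + 29)/6 = 85/3
E[X | Machine B] = (37 + 17 + 40 + 7 + 22 + 33)/6 = 26
E[X] = (3/7)·85/3 + (4/7)·26 = 27 ≈ 27.00

$27.00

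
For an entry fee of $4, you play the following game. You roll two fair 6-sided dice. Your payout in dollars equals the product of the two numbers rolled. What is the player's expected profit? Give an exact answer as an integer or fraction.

33/4 dollars

Distribution of the product of the two numbers rolled: 1 w.p. 1/36, 2 w.p. 1/18, 3 w.p. 1/18, 4 w.p. 1/12, 5 w.p. 1/18, 6 w.p. 1/9, …
E[payout] = (1/36)·1 + (1/18)·2 + (1/18)·3 + (1/12)·4 + (1/18)·5 + (1/9)·6 + (1/18)·8 + (1/36)·9 + (1/18)·10 + (1/9)·12 + (1/18)·15 + (1/36)·16 + (1/18)·18 + (1/18)·20 + (1/18)·24 + (1/36)·25 + (1/18)·30 + (1/36)·36 = 49/4
Expected profit = 49/4 − 4 = 33/4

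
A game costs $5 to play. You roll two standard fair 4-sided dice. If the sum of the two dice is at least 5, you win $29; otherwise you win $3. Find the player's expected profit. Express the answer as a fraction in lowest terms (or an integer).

57/4 dollars

E[payout] = (3/8)·3 + (5/8)·29 = 77/4
Expected profit = 77/4 − 5 = 57/4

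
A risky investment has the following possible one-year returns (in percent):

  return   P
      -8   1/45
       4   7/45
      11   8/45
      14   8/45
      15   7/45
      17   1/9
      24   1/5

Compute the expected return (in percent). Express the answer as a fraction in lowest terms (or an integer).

E[X] = (1/45)·(-8) + (7/45)·4 + (8/45)·11 + (8/45)·14 + (7/45)·15 + (1/9)·17 + (1/5)·24
     = 626/45

626/45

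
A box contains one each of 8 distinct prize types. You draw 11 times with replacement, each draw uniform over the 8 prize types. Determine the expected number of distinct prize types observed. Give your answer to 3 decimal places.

6.158

Let Xⱼ=1 if type j appears at least once. P(Xⱼ=1) = 1 − ((8−1)/8)^11 = 6612607849/8589934592.
E[#distinct] = 8·6612607849/8589934592 = 6612607849/1073741824.
≈ 6.158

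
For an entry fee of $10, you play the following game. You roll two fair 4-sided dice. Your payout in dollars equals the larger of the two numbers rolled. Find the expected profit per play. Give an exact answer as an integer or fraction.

-55/8 dollars

Distribution of the larger of the two numbers rolled: 1 w.p. 1/16, 2 w.p. 3/16, 3 w.p. 5/16, 4 w.p. 7/16
E[payout] = (1/16)·1 + (3/16)·2 + (5/16)·3 + (7/16)·4 = 25/8
Expected profit = 25/8 − 10 = -55/8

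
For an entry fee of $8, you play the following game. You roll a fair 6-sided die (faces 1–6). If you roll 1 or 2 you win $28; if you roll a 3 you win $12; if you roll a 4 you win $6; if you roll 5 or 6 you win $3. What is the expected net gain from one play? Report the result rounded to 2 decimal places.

$5.33

E[payout] = (1/3)·3 + (1/6)·6 + (1/6)·12 + (1/3)·28 = 40/3
Expected profit = 40/3 − 8 = 16/3 ≈ $5.33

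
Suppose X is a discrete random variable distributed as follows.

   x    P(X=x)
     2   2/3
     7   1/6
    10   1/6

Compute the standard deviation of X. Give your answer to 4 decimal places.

E[X] = 25/6, E[X²] = 55/2
Var(X) = E[X²] − (E[X])² = 55/2 − 625/36 = 365/36
SD(X) = √(365/36) ≈ 3.1842

3.1842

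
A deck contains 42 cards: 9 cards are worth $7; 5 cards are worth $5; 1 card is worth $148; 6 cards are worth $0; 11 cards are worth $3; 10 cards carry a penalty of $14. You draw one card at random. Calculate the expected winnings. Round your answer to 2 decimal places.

E[payout] = (9/42)·7 + (5/42)·5 + (1/42)·148 + (6/42)·0 + (11/42)·3 + (10/42)·(-14) = 43/14
≈ $3.07

$3.07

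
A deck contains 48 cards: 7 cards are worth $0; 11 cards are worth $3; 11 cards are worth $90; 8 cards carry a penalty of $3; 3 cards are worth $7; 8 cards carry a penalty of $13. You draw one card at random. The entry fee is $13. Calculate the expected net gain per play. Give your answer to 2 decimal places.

$6.08

E[payout] = (7/48)·0 + (11/48)·3 + (11/48)·90 + (8/48)·(-3) + (3/48)·7 + (8/48)·(-13) = 229/12
Expected profit = 229/12 − 13 = 73/12 ≈ $6.08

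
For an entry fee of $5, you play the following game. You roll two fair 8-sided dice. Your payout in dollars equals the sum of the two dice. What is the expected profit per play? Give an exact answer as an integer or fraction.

Distribution of the sum of the two dice: 2 w.p. 1/64, 3 w.p. 1/32, 4 w.p. 3/64, 5 w.p. 1/16, 6 w.p. 5/64, 7 w.p. 3/32, …
E[payout] = (1/64)·2 + (1/32)·3 + (3/64)·4 + (1/16)·5 + (5/64)·6 + (3/32)·7 + (7/64)·8 + (1/8)·9 + (7/64)·10 + (3/32)·11 + (5/64)·12 + (1/16)·13 + (3/64)·14 + (1/32)·15 + (1/64)·16 = 9
Expected profit = 9 − 5 = 4

$4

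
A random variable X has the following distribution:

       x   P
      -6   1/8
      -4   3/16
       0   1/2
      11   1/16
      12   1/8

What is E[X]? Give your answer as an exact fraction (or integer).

E[X] = (1/8)·(-6) + (3/16)·(-4) + (1/2)·0 + (1/16)·11 + (1/8)·12
     = 11/16

11/16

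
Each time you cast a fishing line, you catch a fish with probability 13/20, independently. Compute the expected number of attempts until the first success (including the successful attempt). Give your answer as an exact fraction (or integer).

For a geometric distribution, E[trials] = 1/p = 1/(13/20) = 20/13.

20/13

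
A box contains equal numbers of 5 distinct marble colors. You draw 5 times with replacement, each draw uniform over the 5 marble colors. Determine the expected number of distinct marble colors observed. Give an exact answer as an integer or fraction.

2101/625

Let Xⱼ=1 if type j appears at least once. P(Xⱼ=1) = 1 − ((5−1)/5)^5 = 2101/3125.
E[#distinct] = 5·2101/3125 = 2101/625.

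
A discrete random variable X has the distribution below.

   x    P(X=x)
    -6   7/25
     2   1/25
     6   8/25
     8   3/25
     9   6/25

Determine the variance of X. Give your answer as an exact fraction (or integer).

23154/625

E[X] = (7/25)·(-6) + (1/25)·2 + (8/25)·6 + (3/25)·8 + (6/25)·9 = 86/25
E[X²] = (7/25)·36 + (1/25)·4 + (8/25)·36 + (3/25)·64 + (6/25)·81 = 1222/25
Var(X) = 1222/25 − (86/25)² = 23154/625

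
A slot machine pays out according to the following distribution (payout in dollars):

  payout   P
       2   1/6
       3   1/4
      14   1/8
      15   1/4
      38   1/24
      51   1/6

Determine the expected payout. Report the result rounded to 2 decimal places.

E[X] = (1/6)·2 + (1/4)·3 + (1/8)·14 + (1/4)·15 + (1/24)·38 + (1/6)·51
     = 50/3 ≈ 16.67

$16.67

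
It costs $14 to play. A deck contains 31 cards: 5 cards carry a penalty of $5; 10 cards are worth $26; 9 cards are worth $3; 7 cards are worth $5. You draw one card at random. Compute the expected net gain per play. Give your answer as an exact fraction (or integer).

E[payout] = (5/31)·(-5) + (10/31)·26 + (9/31)·3 + (7/31)·5 = 297/31
Expected profit = 297/31 − 14 = -137/31

-137/31 dollars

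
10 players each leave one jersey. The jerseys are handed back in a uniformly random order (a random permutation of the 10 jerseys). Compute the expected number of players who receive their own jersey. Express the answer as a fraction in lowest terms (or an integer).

1

Let Xᵢ = 1 if person i gets their own jersey. For each i, P(Xᵢ=1) = 1/10.
By linearity of expectation, E[X₁+…+X_10] = 10·(1/10) = 1.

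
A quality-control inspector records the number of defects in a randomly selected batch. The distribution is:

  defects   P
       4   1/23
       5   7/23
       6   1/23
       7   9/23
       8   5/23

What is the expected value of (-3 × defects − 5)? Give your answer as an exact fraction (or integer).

-559/23

E[-3x-5] = (1/23)·(-17) + (7/23)·(-20) + (1/23)·(-23) + (9/23)·(-26) + (5/23)·(-29)
     = -559/23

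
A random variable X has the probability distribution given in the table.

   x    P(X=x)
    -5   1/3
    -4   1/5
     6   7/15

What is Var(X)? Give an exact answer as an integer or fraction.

E[X] = (1/3)·(-5) + (1/5)·(-4) + (7/15)·6 = 1/3
E[X²] = (1/3)·25 + (1/5)·16 + (7/15)·36 = 85/3
Var(X) = 85/3 − (1/3)² = 254/9

254/9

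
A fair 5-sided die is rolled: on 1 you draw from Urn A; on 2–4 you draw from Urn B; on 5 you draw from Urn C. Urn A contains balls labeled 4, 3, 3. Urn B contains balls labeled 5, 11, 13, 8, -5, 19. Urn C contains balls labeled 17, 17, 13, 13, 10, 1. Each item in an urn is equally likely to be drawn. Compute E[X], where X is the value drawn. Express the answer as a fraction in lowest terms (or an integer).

122/15

E[X | Urn A] = (4 + 3 + 3)/3 = 10/3
E[X | Urn B] = (5 + 11 + 13 + 8 − 5 + 19)/6 = 17/2
E[X | Urn C] = (17 + 17 + 13 + 13 + 10 + 1)/6 = 71/6
E[X] = (1/5)·10/3 + (3/5)·17/2 + (1/5)·71/6 = 122/15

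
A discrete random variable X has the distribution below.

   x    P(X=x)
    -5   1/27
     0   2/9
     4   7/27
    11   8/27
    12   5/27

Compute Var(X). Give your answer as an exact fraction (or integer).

E[X] = (1/27)·(-5) + (2/9)·0 + (7/27)·4 + (8/27)·11 + (5/27)·12 = 19/3
E[X²] = (1/27)·25 + (2/9)·0 + (7/27)·16 + (8/27)·121 + (5/27)·144 = 1825/27
Var(X) = 1825/27 − (19/3)² = 742/27

742/27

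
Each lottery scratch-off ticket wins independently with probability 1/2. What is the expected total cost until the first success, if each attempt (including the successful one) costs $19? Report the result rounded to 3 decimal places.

$38.000

E[#attempts] = 1/p = 2; E[cost] = 19·2 = 38.
≈ 38.000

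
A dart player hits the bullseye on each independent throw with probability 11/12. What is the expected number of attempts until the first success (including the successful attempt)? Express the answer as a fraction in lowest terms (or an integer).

12/11

For a geometric distribution, E[trials] = 1/p = 1/(11/12) = 12/11.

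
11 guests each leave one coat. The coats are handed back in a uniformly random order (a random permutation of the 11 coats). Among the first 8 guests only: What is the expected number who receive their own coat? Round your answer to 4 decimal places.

Let Xᵢ = 1 if person i gets their own coat. For each i, P(Xᵢ=1) = 1/11.
By linearity of expectation, E[X₁+…+X_8] = 8·(1/11) = 8/11.
≈ 0.7273

0.7273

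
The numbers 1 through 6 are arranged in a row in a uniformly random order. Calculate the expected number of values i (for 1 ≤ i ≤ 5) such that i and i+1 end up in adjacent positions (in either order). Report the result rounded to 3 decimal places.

1.667

For each i ∈ {1,…,5}, let Xᵢ = 1 if i and i+1 are adjacent. P(Xᵢ=1) = 2·(6−1)!/6! = 2/6.
By linearity, E[ΣXᵢ] = (5)·(2/6) = 5/3.
≈ 1.667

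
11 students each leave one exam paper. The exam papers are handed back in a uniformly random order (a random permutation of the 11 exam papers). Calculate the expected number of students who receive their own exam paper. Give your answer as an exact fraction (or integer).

1

Let Xᵢ = 1 if person i gets their own exam paper. For each i, P(Xᵢ=1) = 1/11.
By linearity of expectation, E[X₁+…+X_11] = 11·(1/11) = 1.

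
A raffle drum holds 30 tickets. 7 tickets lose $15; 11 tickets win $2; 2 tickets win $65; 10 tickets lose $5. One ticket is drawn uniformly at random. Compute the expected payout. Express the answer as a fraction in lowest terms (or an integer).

-1/10 dollars

E[payout] = (7/30)·(-15) + (11/30)·2 + (2/30)·65 + (10/30)·(-5) = -1/10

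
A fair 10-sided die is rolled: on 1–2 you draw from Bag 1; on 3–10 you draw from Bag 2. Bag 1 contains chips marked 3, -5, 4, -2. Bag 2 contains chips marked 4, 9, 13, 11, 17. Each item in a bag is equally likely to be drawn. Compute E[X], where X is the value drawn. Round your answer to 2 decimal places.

E[X | Bag 1] = (3 − 5 + 4 − 2)/4 = 0
E[X | Bag 2] = (4 + 9 + 13 + 11 + 17)/5 = 54/5
E[X] = (1/5)·0 + (4/5)·54/5 = 216/25 ≈ 8.64

8.64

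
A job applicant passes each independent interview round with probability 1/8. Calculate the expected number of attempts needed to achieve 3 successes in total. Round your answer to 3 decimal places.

By linearity (sum of 3 independent geometric waits), E[trials] = 3/p = 3/(1/8) = 24.
≈ 24.000

24.000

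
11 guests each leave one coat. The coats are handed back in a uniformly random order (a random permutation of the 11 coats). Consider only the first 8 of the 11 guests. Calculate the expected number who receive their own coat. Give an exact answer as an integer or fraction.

8/11

Let Xᵢ = 1 if person i gets their own coat. For each i, P(Xᵢ=1) = 1/11.
By linearity of expectation, E[X₁+…+X_8] = 8·(1/11) = 8/11.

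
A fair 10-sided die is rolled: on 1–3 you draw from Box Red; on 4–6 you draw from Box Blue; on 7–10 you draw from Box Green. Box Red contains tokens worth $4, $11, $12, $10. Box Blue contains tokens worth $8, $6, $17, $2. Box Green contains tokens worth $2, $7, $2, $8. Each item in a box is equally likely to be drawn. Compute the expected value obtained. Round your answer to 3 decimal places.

E[X | Box Red] = (4 + 11 + 12 + 10)/4 = 37/4
E[X | Box Blue] = (8 + 6 + 17 + 2)/4 = 33/4
E[X | Box Green] = (2 + 7 + 2 + 8)/4 = 19/4
E[X] = (3/10)·37/4 + (3/10)·33/4 + (2/5)·19/4 = 143/20 ≈ 7.150

$7.150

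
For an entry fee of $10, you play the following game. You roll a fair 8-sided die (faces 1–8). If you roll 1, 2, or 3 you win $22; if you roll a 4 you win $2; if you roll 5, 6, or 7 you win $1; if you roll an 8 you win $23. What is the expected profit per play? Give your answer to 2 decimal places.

$1.75

E[payout] = (3/8)·1 + (1/8)·2 + (3/8)·22 + (1/8)·23 = 47/4
Expected profit = 47/4 − 10 = 7/4 ≈ $1.75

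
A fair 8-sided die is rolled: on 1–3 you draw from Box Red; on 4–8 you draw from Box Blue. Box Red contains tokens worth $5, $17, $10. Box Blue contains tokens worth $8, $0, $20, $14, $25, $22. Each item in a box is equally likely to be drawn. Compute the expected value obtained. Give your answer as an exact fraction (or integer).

E[X | Box Red] = (5 + 17 + 10)/3 = 32/3
E[X | Box Blue] = (8 + 0 + 20 + 14 + 25 + 22)/6 = 89/6
E[X] = (3/8)·32/3 + (5/8)·89/6 = 637/48

637/48 dollars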